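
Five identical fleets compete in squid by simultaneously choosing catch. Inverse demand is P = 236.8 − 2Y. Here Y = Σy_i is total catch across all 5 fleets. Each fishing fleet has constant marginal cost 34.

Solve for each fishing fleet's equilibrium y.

16.9

A representative fishing fleet's profit is π_i = y_i(236.8 − 2Y) − 34y_i, with Y = y_i + Σ_{j≠i} y_j.
First-order condition: 202.8 − 4y_i − 2Σ_{j≠i} y_j = 0.
Imposing symmetry (y_j = y for all j) turns Σ_{j≠i} y_j into 4y, so 202.8 = 12y and y = 16.9.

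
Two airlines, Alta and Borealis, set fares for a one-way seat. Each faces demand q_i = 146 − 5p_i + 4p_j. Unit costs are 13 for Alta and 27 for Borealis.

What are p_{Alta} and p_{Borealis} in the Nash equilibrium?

38.5, 43.5

Alta's profit: π = (p_{Alta} − 13)(146 − 5p_{Alta} + 4p_{Borealis}).
∂π/∂p_{Alta} = 211 − 10p_{Alta} + 4p_{Borealis} = 0 ⇒ p_{Alta} = 21.1 + 0.4p_{Borealis}.
Similarly p_{Borealis} = 28.1 + 0.4p_{Alta}.
Substituting the second reaction function into the first: p_{Alta} = 21.1 + 0.4(28.1 + 0.4p_{Alta}), which gives 0.84p_{Alta} = 32.34 ⇒ p_{Alta} = 38.5.
Then p_{Borealis} = 28.1 + 0.4·38.5 = 43.5.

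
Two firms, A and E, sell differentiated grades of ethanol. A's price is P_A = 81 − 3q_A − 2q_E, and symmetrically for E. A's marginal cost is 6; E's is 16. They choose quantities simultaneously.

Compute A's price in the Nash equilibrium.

36

Firm A's profit: π = q_A(81 − 3q_A − 2q_E) − 6q_A.
∂π/∂q_A = 75 − 6q_A − 2q_E = 0 ⇒ q_A = 12.5 − (1/3)q_E.
Similarly q_E = 65/6 − (1/3)q_A.
Plugging q_E into A's best response: q_A = 12.5 − (1/3)(65/6 − (1/3)q_A) ⇒ (8/9)q_A = 80/9, so q_A = 10.
Then q_E = 65/6 − (1/3)·10 = 7.5.
P_A = 81 − 3·10 − 2·7.5 = 36.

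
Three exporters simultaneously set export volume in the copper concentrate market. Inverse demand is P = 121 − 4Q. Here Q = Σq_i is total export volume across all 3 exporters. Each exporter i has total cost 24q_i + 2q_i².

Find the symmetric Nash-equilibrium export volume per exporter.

4.85

A representative exporter's profit is π_i = q_i(121 − 4Q) − 24q_i − 2q_i², with Q = q_i + Σ_{j≠i} q_j.
First-order condition: 97 − 12q_i − 4Σ_{j≠i} q_j = 0.
Imposing symmetry (q_j = q for all j) turns Σ_{j≠i} q_j into 2q, so 97 = 20q and q = 4.85.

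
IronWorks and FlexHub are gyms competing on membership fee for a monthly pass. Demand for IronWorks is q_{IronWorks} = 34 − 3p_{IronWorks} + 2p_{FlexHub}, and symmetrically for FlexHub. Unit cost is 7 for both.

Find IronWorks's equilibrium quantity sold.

20.25

IronWorks's profit: π = (p_{IronWorks} − 7)(34 − 3p_{IronWorks} + 2p_{FlexHub}).
∂π/∂p_{IronWorks} = 55 − 6p_{IronWorks} + 2p_{FlexHub} = 0 ⇒ p_{IronWorks} = 55/6 + (1/3)p_{FlexHub}.
The game is symmetric, so in equilibrium p_{FlexHub} = p_{IronWorks}: the reaction function gives (2/3)p_{IronWorks} = 55/6, hence p_{IronWorks} = 13.75.
q_{IronWorks} = 34 − 3·13.75 + 2·13.75 = 20.25.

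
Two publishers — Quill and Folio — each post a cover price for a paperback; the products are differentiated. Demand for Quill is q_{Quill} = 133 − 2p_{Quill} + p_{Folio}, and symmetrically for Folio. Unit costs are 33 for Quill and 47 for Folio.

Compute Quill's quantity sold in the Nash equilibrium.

Quill's profit: π = (p_{Quill} − 33)(133 − 2p_{Quill} + p_{Folio}).
∂π/∂p_{Quill} = 199 − 4p_{Quill} + p_{Folio} = 0 ⇒ p_{Quill} = 49.75 + 0.25p_{Folio}.
Similarly p_{Folio} = 56.75 + 0.25p_{Quill}.
Plugging p_{Folio} into Quill's best response: p_{Quill} = 49.75 + 0.25(56.75 + 0.25p_{Quill}) ⇒ 0.9375p_{Quill} = 63.9375, so p_{Quill} = 68.2.
Then p_{Folio} = 56.75 + 0.25·68.2 = 73.8.
q_{Quill} = 133 − 2·68.2 + 73.8 = 70.4.

70.4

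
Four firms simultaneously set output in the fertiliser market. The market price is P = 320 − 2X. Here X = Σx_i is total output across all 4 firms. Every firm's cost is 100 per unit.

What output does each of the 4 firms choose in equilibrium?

22

A representative firm's profit is π_i = x_i(320 − 2X) − 100x_i, with X = x_i + Σ_{j≠i} x_j.
First-order condition: 220 − 4x_i − 2Σ_{j≠i} x_j = 0.
With identical firms, set every x_j = x: then 220 − 4x − 6x = 0, i.e. x = 220/10 = 22.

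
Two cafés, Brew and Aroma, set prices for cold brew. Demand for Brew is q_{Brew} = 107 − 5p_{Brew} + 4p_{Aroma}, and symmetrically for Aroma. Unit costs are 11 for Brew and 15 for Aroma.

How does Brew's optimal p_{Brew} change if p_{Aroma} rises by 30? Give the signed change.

12

Brew's profit: π = (p_{Brew} − 11)(107 − 5p_{Brew} + 4p_{Aroma}).
∂π/∂p_{Brew} = 162 − 10p_{Brew} + 4p_{Aroma} = 0 ⇒ p_{Brew} = 16.2 + 0.4p_{Aroma}.
The reaction-function slope is 0.4, so a 30-unit rise in p_{Aroma} moves p_{Brew} by 0.4 × 30 = 12. Brew's best response rises — the actions are strategic complements.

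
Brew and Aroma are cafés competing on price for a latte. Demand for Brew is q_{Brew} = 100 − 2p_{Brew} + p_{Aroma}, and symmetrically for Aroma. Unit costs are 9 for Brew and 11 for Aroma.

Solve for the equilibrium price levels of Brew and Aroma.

Brew's profit: π = (p_{Brew} − 9)(100 − 2p_{Brew} + p_{Aroma}).
∂π/∂p_{Brew} = 118 − 4p_{Brew} + p_{Aroma} = 0 ⇒ p_{Brew} = 29.5 + 0.25p_{Aroma}.
Similarly p_{Aroma} = 30.5 + 0.25p_{Brew}.
Solving the two reaction functions simultaneously: (1 − (0.25)(0.25))p_{Brew} = 29.5 + 0.25·30.5, so 0.9375p_{Brew} = 37.125 and p_{Brew} = 39.6.
Then p_{Aroma} = 30.5 + 0.25·39.6 = 40.4.

39.6, 40.4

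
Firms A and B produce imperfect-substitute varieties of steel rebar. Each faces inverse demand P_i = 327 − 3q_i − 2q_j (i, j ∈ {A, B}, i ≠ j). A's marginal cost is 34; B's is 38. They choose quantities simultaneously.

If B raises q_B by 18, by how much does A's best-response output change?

Firm A's profit: π = q_A(327 − 3q_A − 2q_B) − 34q_A.
∂π/∂q_A = 293 − 6q_A − 2q_B = 0 ⇒ q_A = 293/6 − (1/3)q_B.
The reaction-function slope is −1/3, so an 18-unit rise in q_B moves q_A by −1/3 × 18 = −6. A's best response falls — the actions are strategic substitutes.

-6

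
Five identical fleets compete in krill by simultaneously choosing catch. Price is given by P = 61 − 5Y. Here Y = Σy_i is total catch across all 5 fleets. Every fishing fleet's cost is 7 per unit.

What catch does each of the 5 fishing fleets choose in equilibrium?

A representative fishing fleet's profit is π_i = y_i(61 − 5Y) − 7y_i, with Y = y_i + Σ_{j≠i} y_j.
First-order condition: 54 − 10y_i − 5Σ_{j≠i} y_j = 0.
Imposing symmetry (y_j = y for all j) turns Σ_{j≠i} y_j into 4y, so 54 = 30y and y = 1.8.

1.8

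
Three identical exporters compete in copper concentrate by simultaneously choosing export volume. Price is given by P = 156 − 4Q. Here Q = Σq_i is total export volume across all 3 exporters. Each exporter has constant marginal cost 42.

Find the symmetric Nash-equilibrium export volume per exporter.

A representative exporter's profit is π_i = q_i(156 − 4Q) − 42q_i, with Q = q_i + Σ_{j≠i} q_j.
First-order condition: 114 − 8q_i − 4Σ_{j≠i} q_j = 0.
In a symmetric equilibrium every exporter chooses the same q, so Σ_{j≠i} q_j = 2q. The condition becomes 114 − 16q = 0, giving q = 114/16 = 7.125.

7.125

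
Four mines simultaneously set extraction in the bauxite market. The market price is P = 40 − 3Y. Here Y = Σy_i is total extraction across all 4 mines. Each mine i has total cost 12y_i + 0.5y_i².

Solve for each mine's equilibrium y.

1.75

A representative mine's profit is π_i = y_i(40 − 3Y) − 12y_i − 0.5y_i², with Y = y_i + Σ_{j≠i} y_j.
First-order condition: 28 − 7y_i − 3Σ_{j≠i} y_j = 0.
With identical mines, set every y_j = y: then 28 − 7y − 9y = 0, i.e. y = 28/16 = 1.75.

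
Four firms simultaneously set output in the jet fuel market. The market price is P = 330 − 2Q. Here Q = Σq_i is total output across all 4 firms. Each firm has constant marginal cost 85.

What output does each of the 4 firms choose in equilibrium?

A representative firm's profit is π_i = q_i(330 − 2Q) − 85q_i, with Q = q_i + Σ_{j≠i} q_j.
First-order condition: 245 − 4q_i − 2Σ_{j≠i} q_j = 0.
With identical firms, set every q_j = q: then 245 − 4q − 6q = 0, i.e. q = 245/10 = 24.5.

24.5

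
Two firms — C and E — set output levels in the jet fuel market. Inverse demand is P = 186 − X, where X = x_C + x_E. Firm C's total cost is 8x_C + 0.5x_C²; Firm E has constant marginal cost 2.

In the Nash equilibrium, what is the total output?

Firm C's profit: π = x_C(186 − (x_C + x_E)) − 8x_C − 0.5x_C².
∂π/∂x_C = 178 − 3x_C − x_E = 0, so x_C = 178/3 − (1/3)x_E.
For E: ∂π/∂x_E = 184 − 2x_E − x_C = 0 ⇒ x_E = 92 − 0.5x_C.
Substituting the second reaction function into the first: x_C = 178/3 − (1/3)(92 − 0.5x_C), which gives (5/6)x_C = 86/3 ⇒ x_C = 34.4.
Then x_E = 92 − 0.5·34.4 = 74.8.
Total output: 34.4 + 74.8 = 109.2.

109.2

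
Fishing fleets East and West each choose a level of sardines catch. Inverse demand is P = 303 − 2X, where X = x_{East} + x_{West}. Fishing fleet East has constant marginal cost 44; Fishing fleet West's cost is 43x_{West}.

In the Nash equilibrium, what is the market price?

130

Fishing fleet East's profit: π = x_{East}(303 − 2(x_{East} + x_{West})) − 44x_{East}.
∂π/∂x_{East} = 259 − 4x_{East} − 2x_{West} = 0, so x_{East} = 64.75 − 0.5x_{West}.
By the same steps for West: x_{West} = 65 − 0.5x_{East}.
Plugging x_{West} into East's best response: x_{East} = 64.75 − 0.5(65 − 0.5x_{East}) ⇒ 0.75x_{East} = 32.25, so x_{East} = 43.
Then x_{West} = 65 − 0.5·43 = 43.5.
Equilibrium price: P = 303 − 2·86.5 = 130.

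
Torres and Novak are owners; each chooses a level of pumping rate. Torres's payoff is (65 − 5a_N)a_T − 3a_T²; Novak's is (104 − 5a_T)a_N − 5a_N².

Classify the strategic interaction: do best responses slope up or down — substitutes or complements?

strategic substitutes

Expanding Torres's payoff: 65a_T − 5a_Na_T − 3a_T².
∂π/∂a_T = 65 − 5a_N − 6a_T = 0, so a_T = 65/6 − (5/6)a_N.
The best-response slope da_T/da_N = −5/6 < 0: the reaction function is downward-sloping, so the choices are strategic substitutes.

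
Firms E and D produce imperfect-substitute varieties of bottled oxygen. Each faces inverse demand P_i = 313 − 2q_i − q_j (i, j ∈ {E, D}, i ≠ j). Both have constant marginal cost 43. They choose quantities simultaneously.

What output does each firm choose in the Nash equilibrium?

54

Firm E's profit: π = q_E(313 − 2q_E − q_D) − 43q_E.
∂π/∂q_E = 270 − 4q_E − q_D = 0 ⇒ q_E = 67.5 − 0.25q_D.
The game is symmetric, so in equilibrium q_D = q_E: the reaction function gives 1.25q_E = 67.5, hence q_E = 54.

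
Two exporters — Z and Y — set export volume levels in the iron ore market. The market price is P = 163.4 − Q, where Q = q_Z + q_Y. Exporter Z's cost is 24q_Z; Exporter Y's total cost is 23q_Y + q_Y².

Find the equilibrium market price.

83.6

Exporter Z's profit: π = q_Z(163.4 − (q_Z + q_Y)) − 24q_Z.
∂π/∂q_Z = 139.4 − 2q_Z − q_Y = 0, so q_Z = 69.7 − 0.5q_Y.
For Y: ∂π/∂q_Y = 140.4 − 4q_Y − q_Z = 0 ⇒ q_Y = 35.1 − 0.25q_Z.
Solving the two reaction functions simultaneously: (1 − (−0.5)(−0.25))q_Z = 69.7 − 0.5·35.1, so 0.875q_Z = 52.15 and q_Z = 59.6.
Then q_Y = 35.1 − 0.25·59.6 = 20.2.
Equilibrium price: P = 163.4 − 79.8 = 83.6.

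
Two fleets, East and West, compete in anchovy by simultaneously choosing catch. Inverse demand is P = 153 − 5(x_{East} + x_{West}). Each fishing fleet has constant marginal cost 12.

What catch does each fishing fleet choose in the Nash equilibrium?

9.4

Fishing fleet East's profit: π = x_{East}(153 − 5(x_{East} + x_{West})) − 12x_{East}.
∂π/∂x_{East} = 141 − 10x_{East} − 5x_{West} = 0, so x_{East} = 14.1 − 0.5x_{West}.
The game is symmetric, so in equilibrium x_{West} = x_{East}: the reaction function gives 1.5x_{East} = 14.1, hence x_{East} = 9.4.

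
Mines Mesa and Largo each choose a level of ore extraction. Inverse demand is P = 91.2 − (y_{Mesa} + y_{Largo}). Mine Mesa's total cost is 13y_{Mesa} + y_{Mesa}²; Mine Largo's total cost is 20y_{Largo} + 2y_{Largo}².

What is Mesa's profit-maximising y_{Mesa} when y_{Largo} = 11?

16.8

Mine Mesa's profit: π = y_{Mesa}(91.2 − (y_{Mesa} + y_{Largo})) − 13y_{Mesa} − y_{Mesa}².
∂π/∂y_{Mesa} = 78.2 − 4y_{Mesa} − y_{Largo} = 0, so y_{Mesa} = 19.55 − 0.25y_{Largo}.
At y_{Largo} = 11: y_{Mesa} = 19.55 − 0.25·11 = 16.8.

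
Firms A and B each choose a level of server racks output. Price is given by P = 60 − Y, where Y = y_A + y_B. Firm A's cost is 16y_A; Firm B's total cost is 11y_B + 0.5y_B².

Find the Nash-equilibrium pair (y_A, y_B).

16.6, 10.8

Firm A's profit: π = y_A(60 − (y_A + y_B)) − 16y_A.
∂π/∂y_A = 44 − 2y_A − y_B = 0, so y_A = 22 − 0.5y_B.
For B: ∂π/∂y_B = 49 − 3y_B − y_A = 0 ⇒ y_B = 49/3 − (1/3)y_A.
Substituting the second reaction function into the first: y_A = 22 − 0.5(49/3 − (1/3)y_A), which gives (5/6)y_A = 83/6 ⇒ y_A = 16.6.
Then y_B = 49/3 − (1/3)·16.6 = 10.8.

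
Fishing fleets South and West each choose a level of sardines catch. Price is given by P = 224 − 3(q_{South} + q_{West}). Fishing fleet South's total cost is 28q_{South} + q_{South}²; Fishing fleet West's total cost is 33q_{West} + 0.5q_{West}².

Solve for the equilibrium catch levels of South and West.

Fishing fleet South's profit: π = q_{South}(224 − 3(q_{South} + q_{West})) − 28q_{South} − q_{South}².
∂π/∂q_{South} = 196 − 8q_{South} − 3q_{West} = 0, so q_{South} = 24.5 − 0.375q_{West}.
For West: ∂π/∂q_{West} = 191 − 7q_{West} − 3q_{South} = 0 ⇒ q_{West} = 191/7 − (3/7)q_{South}.
Plugging q_{West} into South's best response: q_{South} = 24.5 − 0.375(191/7 − (3/7)q_{South}) ⇒ (47/56)q_{South} = 799/56, so q_{South} = 17.
Then q_{West} = 191/7 − (3/7)·17 = 20.

17, 20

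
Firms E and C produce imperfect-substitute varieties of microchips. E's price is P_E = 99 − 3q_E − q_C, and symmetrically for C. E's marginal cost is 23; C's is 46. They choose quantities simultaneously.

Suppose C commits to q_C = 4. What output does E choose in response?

12

Firm E's profit: π = q_E(99 − 3q_E − q_C) − 23q_E.
∂π/∂q_E = 76 − 6q_E − q_C = 0 ⇒ q_E = 38/3 − (1/6)q_C.
At q_C = 4: q_E = 38/3 − (1/6)·4 = 12.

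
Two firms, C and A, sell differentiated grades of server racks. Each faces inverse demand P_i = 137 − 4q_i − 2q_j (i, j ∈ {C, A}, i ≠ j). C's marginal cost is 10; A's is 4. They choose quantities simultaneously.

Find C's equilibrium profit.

Firm C's profit: π = q_C(137 − 4q_C − 2q_A) − 10q_C.
∂π/∂q_C = 127 − 8q_C − 2q_A = 0 ⇒ q_C = 15.875 − 0.25q_A.
Similarly q_A = 16.625 − 0.25q_C.
Solving the two reaction functions simultaneously: (1 − (−0.25)(−0.25))q_C = 15.875 − 0.25·16.625, so 0.9375q_C = 375/32 and q_C = 12.5.
Then q_A = 16.625 − 0.25·12.5 = 13.5.
P_C = 137 − 4·12.5 − 2·13.5 = 60.
Profit = (60 − 10)·12.5 = 625.

625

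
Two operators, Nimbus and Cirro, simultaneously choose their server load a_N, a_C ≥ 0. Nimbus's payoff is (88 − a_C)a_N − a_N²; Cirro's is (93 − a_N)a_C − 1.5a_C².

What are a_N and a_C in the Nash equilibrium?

34.2, 19.6

Expanding Nimbus's payoff: 88a_N − a_Ca_N − a_N².
∂π/∂a_N = 88 − a_C − 2a_N = 0, so a_N = 44 − 0.5a_C.
Likewise for Cirro: a_C = 31 − (1/3)a_N.
Plugging a_C into Nimbus's best response: a_N = 44 − 0.5(31 − (1/3)a_N) ⇒ (5/6)a_N = 28.5, so a_N = 34.2.
Then a_C = 31 − (1/3)·34.2 = 19.6.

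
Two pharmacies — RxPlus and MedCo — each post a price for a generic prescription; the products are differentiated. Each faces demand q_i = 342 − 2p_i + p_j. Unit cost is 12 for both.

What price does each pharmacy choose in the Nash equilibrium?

122

RxPlus's profit: π = (p_{RxPlus} − 12)(342 − 2p_{RxPlus} + p_{MedCo}).
∂π/∂p_{RxPlus} = 366 − 4p_{RxPlus} + p_{MedCo} = 0 ⇒ p_{RxPlus} = 91.5 + 0.25p_{MedCo}.
The game is symmetric, so in equilibrium p_{MedCo} = p_{RxPlus}: the reaction function gives 0.75p_{RxPlus} = 91.5, hence p_{RxPlus} = 122.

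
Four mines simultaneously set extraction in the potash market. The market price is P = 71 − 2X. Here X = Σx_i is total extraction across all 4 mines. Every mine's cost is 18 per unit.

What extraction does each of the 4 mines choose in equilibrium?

A representative mine's profit is π_i = x_i(71 − 2X) − 18x_i, with X = x_i + Σ_{j≠i} x_j.
First-order condition: 53 − 4x_i − 2Σ_{j≠i} x_j = 0.
With identical mines, set every x_j = x: then 53 − 4x − 6x = 0, i.e. x = 53/10 = 5.3.

5.3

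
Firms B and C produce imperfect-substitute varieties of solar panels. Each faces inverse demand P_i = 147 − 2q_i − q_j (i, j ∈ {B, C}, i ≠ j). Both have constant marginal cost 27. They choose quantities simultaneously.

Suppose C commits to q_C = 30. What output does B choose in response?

22.5

Firm B's profit: π = q_B(147 − 2q_B − q_C) − 27q_B.
∂π/∂q_B = 120 − 4q_B − q_C = 0 ⇒ q_B = 30 − 0.25q_C.
At q_C = 30: q_B = 30 − 0.25·30 = 22.5.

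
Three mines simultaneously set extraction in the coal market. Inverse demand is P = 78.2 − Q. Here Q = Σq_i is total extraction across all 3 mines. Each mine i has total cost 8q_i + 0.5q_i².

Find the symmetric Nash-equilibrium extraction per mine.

14.04

A representative mine's profit is π_i = q_i(78.2 − Q) − 8q_i − 0.5q_i², with Q = q_i + Σ_{j≠i} q_j.
First-order condition: 70.2 − 3q_i − Σ_{j≠i} q_j = 0.
In a symmetric equilibrium every mine chooses the same q, so Σ_{j≠i} q_j = 2q. The condition becomes 70.2 − 5q = 0, giving q = 70.2/5 = 14.04.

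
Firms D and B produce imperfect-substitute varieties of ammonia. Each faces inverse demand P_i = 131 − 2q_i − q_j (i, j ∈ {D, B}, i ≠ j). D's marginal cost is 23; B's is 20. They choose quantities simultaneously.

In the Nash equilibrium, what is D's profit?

915.92

Firm D's profit: π = q_D(131 − 2q_D − q_B) − 23q_D.
∂π/∂q_D = 108 − 4q_D − q_B = 0 ⇒ q_D = 27 − 0.25q_B.
Similarly q_B = 27.75 − 0.25q_D.
Solving the two reaction functions simultaneously: (1 − (−0.25)(−0.25))q_D = 27 − 0.25·27.75, so 0.9375q_D = 20.0625 and q_D = 21.4.
Then q_B = 27.75 − 0.25·21.4 = 22.4.
P_D = 131 − 2·21.4 − 22.4 = 65.8.
Profit = (65.8 − 23)·21.4 = 915.92.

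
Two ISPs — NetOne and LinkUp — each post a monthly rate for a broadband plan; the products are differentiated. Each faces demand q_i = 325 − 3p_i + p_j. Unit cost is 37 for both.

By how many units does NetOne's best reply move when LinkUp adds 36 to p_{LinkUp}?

6

NetOne's profit: π = (p_{NetOne} − 37)(325 − 3p_{NetOne} + p_{LinkUp}).
∂π/∂p_{NetOne} = 436 − 6p_{NetOne} + p_{LinkUp} = 0 ⇒ p_{NetOne} = 218/3 + (1/6)p_{LinkUp}.
The reaction-function slope is 1/6, so a 36-unit rise in p_{LinkUp} moves p_{NetOne} by 1/6 × 36 = 6. NetOne's best response rises — the actions are strategic complements.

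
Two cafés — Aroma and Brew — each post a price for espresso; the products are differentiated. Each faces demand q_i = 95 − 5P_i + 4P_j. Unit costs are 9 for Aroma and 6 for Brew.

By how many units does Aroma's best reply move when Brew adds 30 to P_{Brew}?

Aroma's profit: π = (P_{Aroma} − 9)(95 − 5P_{Aroma} + 4P_{Brew}).
∂π/∂P_{Aroma} = 140 − 10P_{Aroma} + 4P_{Brew} = 0 ⇒ P_{Aroma} = 14 + 0.4P_{Brew}.
The reaction-function slope is 0.4, so a 30-unit rise in P_{Brew} moves P_{Aroma} by 0.4 × 30 = 12. Aroma's best response rises — the actions are strategic complements.

12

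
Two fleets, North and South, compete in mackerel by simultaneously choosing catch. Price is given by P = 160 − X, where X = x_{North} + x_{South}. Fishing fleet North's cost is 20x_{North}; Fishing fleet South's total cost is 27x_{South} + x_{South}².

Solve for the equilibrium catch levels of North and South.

61, 18

Fishing fleet North's profit: π = x_{North}(160 − (x_{North} + x_{South})) − 20x_{North}.
∂π/∂x_{North} = 140 − 2x_{North} − x_{South} = 0, so x_{North} = 70 − 0.5x_{South}.
For South: ∂π/∂x_{South} = 133 − 4x_{South} − x_{North} = 0 ⇒ x_{South} = 33.25 − 0.25x_{North}.
Plugging x_{South} into North's best response: x_{North} = 70 − 0.5(33.25 − 0.25x_{North}) ⇒ 0.875x_{North} = 53.375, so x_{North} = 61.
Then x_{South} = 33.25 − 0.25·61 = 18.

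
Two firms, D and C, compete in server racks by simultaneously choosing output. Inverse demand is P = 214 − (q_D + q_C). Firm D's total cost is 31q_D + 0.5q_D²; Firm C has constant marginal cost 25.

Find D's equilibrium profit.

Firm D's profit: π = q_D(214 − (q_D + q_C)) − 31q_D − 0.5q_D².
∂π/∂q_D = 183 − 3q_D − q_C = 0, so q_D = 61 − (1/3)q_C.
For C: ∂π/∂q_C = 189 − 2q_C − q_D = 0 ⇒ q_C = 94.5 − 0.5q_D.
Substituting the second reaction function into the first: q_D = 61 − (1/3)(94.5 − 0.5q_D), which gives (5/6)q_D = 29.5 ⇒ q_D = 35.4.
Then q_C = 94.5 − 0.5·35.4 = 76.8.
Price P = 214 − 112.2 = 101.8.
D's profit: (101.8 − 31)·35.4 − 0.5(35.4)² = 1879.74.

1879.74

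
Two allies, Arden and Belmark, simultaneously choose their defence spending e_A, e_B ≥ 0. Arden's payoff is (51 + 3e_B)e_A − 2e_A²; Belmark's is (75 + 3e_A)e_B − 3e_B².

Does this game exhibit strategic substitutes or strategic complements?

Expanding Arden's payoff: 51e_A + 3e_Be_A − 2e_A².
∂π/∂e_A = 51 + 3e_B − 4e_A = 0, so e_A = 12.75 + 0.75e_B.
The best-response slope de_A/de_B = 0.75 > 0: the reaction function is upward-sloping, so the choices are strategic complements.

strategic complements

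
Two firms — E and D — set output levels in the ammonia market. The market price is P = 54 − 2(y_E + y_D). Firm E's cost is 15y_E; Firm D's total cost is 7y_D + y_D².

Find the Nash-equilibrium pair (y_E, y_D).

7, 5.5

Firm E's profit: π = y_E(54 − 2(y_E + y_D)) − 15y_E.
∂π/∂y_E = 39 − 4y_E − 2y_D = 0, so y_E = 9.75 − 0.5y_D.
For D: ∂π/∂y_D = 47 − 6y_D − 2y_E = 0 ⇒ y_D = 47/6 − (1/3)y_E.
Substituting the second reaction function into the first: y_E = 9.75 − 0.5(47/6 − (1/3)y_E), which gives (5/6)y_E = 35/6 ⇒ y_E = 7.
Then y_D = 47/6 − (1/3)·7 = 5.5.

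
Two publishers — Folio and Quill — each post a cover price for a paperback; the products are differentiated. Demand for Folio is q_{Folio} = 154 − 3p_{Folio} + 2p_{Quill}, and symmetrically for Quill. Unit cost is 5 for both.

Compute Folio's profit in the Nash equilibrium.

4162.6875

Folio's profit: π = (p_{Folio} − 5)(154 − 3p_{Folio} + 2p_{Quill}).
∂π/∂p_{Folio} = 169 − 6p_{Folio} + 2p_{Quill} = 0 ⇒ p_{Folio} = 169/6 + (1/3)p_{Quill}.
By symmetry p_{Quill} = p_{Folio}; substituting into the reaction function, (2/3)p_{Folio} = 169/6 and p_{Folio} = 42.25.
q_{Folio} = 154 − 3·42.25 + 2·42.25 = 111.75.
Profit = (42.25 − 5)·111.75 = 4162.6875.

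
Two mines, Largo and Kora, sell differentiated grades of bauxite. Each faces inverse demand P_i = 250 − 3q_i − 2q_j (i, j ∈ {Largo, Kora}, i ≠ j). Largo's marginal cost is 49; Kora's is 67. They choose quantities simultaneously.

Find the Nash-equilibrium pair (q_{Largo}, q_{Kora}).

26.25, 21.75

Mine Largo's profit: π = q_{Largo}(250 − 3q_{Largo} − 2q_{Kora}) − 49q_{Largo}.
∂π/∂q_{Largo} = 201 − 6q_{Largo} − 2q_{Kora} = 0 ⇒ q_{Largo} = 33.5 − (1/3)q_{Kora}.
Similarly q_{Kora} = 30.5 − (1/3)q_{Largo}.
Solving the two reaction functions simultaneously: (1 − (−1/3)(−1/3))q_{Largo} = 33.5 − (1/3)·30.5, so (8/9)q_{Largo} = 70/3 and q_{Largo} = 26.25.
Then q_{Kora} = 30.5 − (1/3)·26.25 = 21.75.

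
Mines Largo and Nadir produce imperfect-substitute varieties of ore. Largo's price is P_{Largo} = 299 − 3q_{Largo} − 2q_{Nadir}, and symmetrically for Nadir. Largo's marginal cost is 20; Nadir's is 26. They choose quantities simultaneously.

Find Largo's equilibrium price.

Mine Largo's profit: π = q_{Largo}(299 − 3q_{Largo} − 2q_{Nadir}) − 20q_{Largo}.
∂π/∂q_{Largo} = 279 − 6q_{Largo} − 2q_{Nadir} = 0 ⇒ q_{Largo} = 46.5 − (1/3)q_{Nadir}.
Similarly q_{Nadir} = 45.5 − (1/3)q_{Largo}.
Solving the two reaction functions simultaneously: (1 − (−1/3)(−1/3))q_{Largo} = 46.5 − (1/3)·45.5, so (8/9)q_{Largo} = 94/3 and q_{Largo} = 35.25.
Then q_{Nadir} = 45.5 − (1/3)·35.25 = 33.75.
P_{Largo} = 299 − 3·35.25 − 2·33.75 = 125.75.

125.75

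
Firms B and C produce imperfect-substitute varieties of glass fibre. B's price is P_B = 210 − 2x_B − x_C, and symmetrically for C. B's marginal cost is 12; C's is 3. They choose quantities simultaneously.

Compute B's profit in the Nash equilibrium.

Firm B's profit: π = x_B(210 − 2x_B − x_C) − 12x_B.
∂π/∂x_B = 198 − 4x_B − x_C = 0 ⇒ x_B = 49.5 − 0.25x_C.
Similarly x_C = 51.75 − 0.25x_B.
Plugging x_C into B's best response: x_B = 49.5 − 0.25(51.75 − 0.25x_B) ⇒ 0.9375x_B = 36.5625, so x_B = 39.
Then x_C = 51.75 − 0.25·39 = 42.
P_B = 210 − 2·39 − 42 = 90.
Profit = (90 − 12)·39 = 3042.

3042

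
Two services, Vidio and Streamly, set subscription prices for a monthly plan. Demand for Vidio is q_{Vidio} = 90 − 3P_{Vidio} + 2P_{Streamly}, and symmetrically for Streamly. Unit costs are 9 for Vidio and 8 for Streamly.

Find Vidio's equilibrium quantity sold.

60.1875

Vidio's profit: π = (P_{Vidio} − 9)(90 − 3P_{Vidio} + 2P_{Streamly}).
∂π/∂P_{Vidio} = 117 − 6P_{Vidio} + 2P_{Streamly} = 0 ⇒ P_{Vidio} = 19.5 + (1/3)P_{Streamly}.
Similarly P_{Streamly} = 19 + (1/3)P_{Vidio}.
Substituting the second reaction function into the first: P_{Vidio} = 19.5 + (1/3)(19 + (1/3)P_{Vidio}), which gives (8/9)P_{Vidio} = 155/6 ⇒ P_{Vidio} = 29.0625.
Then P_{Streamly} = 19 + (1/3)·29.0625 = 28.6875.
q_{Vidio} = 90 − 3·29.0625 + 2·28.6875 = 60.1875.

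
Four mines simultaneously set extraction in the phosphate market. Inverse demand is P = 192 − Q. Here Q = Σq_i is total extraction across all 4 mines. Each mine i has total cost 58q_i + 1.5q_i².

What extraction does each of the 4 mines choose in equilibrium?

A representative mine's profit is π_i = q_i(192 − Q) − 58q_i − 1.5q_i², with Q = q_i + Σ_{j≠i} q_j.
First-order condition: 134 − 5q_i − Σ_{j≠i} q_j = 0.
Imposing symmetry (q_j = q for all j) turns Σ_{j≠i} q_j into 3q, so 134 = 8q and q = 16.75.

16.75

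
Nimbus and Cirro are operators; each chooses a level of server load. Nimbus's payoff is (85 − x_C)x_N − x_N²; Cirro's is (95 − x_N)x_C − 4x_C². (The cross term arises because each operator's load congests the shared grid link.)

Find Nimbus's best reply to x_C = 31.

27

Expanding Nimbus's payoff: 85x_N − x_Cx_N − x_N².
∂π/∂x_N = 85 − x_C − 2x_N = 0, so x_N = 42.5 − 0.5x_C.
At x_C = 31: x_N = 42.5 − 0.5·31 = 27.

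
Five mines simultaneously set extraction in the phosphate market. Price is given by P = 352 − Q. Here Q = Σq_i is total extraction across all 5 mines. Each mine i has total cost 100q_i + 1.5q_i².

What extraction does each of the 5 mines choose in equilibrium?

A representative mine's profit is π_i = q_i(352 − Q) − 100q_i − 1.5q_i², with Q = q_i + Σ_{j≠i} q_j.
First-order condition: 252 − 5q_i − Σ_{j≠i} q_j = 0.
In a symmetric equilibrium every mine chooses the same q, so Σ_{j≠i} q_j = 4q. The condition becomes 252 − 9q = 0, giving q = 252/9 = 28.

28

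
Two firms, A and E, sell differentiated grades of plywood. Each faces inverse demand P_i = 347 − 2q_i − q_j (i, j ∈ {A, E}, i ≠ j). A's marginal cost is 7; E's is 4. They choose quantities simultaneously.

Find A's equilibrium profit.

Firm A's profit: π = q_A(347 − 2q_A − q_E) − 7q_A.
∂π/∂q_A = 340 − 4q_A − q_E = 0 ⇒ q_A = 85 − 0.25q_E.
Similarly q_E = 85.75 − 0.25q_A.
Solving the two reaction functions simultaneously: (1 − (−0.25)(−0.25))q_A = 85 − 0.25·85.75, so 0.9375q_A = 63.5625 and q_A = 67.8.
Then q_E = 85.75 − 0.25·67.8 = 68.8.
P_A = 347 − 2·67.8 − 68.8 = 142.6.
Profit = (142.6 − 7)·67.8 = 9193.68.

9193.68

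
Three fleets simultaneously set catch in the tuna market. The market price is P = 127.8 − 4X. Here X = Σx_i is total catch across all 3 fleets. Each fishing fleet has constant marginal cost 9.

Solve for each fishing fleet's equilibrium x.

7.425

A representative fishing fleet's profit is π_i = x_i(127.8 − 4X) − 9x_i, with X = x_i + Σ_{j≠i} x_j.
First-order condition: 118.8 − 8x_i − 4Σ_{j≠i} x_j = 0.
In a symmetric equilibrium every fishing fleet chooses the same x, so Σ_{j≠i} x_j = 2x. The condition becomes 118.8 − 16x = 0, giving x = 118.8/16 = 7.425.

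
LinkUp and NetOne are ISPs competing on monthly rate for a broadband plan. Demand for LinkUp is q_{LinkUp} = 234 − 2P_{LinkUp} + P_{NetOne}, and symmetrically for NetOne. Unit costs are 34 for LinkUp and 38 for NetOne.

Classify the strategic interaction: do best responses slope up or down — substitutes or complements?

LinkUp's profit: π = (P_{LinkUp} − 34)(234 − 2P_{LinkUp} + P_{NetOne}).
∂π/∂P_{LinkUp} = 302 − 4P_{LinkUp} + P_{NetOne} = 0 ⇒ P_{LinkUp} = 75.5 + 0.25P_{NetOne}.
The best-response slope dP_{LinkUp}/dP_{NetOne} = 0.25 > 0: the reaction function is upward-sloping, so the choices are strategic complements.

strategic complements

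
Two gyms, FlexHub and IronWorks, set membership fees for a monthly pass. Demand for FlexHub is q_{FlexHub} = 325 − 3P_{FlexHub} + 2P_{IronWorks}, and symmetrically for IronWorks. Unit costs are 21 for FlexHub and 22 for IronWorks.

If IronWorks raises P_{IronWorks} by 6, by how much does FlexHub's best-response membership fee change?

FlexHub's profit: π = (P_{FlexHub} − 21)(325 − 3P_{FlexHub} + 2P_{IronWorks}).
∂π/∂P_{FlexHub} = 388 − 6P_{FlexHub} + 2P_{IronWorks} = 0 ⇒ P_{FlexHub} = 194/3 + (1/3)P_{IronWorks}.
The reaction-function slope is 1/3, so a 6-unit rise in P_{IronWorks} moves P_{FlexHub} by 1/3 × 6 = 2. FlexHub's best response rises — the actions are strategic complements.

2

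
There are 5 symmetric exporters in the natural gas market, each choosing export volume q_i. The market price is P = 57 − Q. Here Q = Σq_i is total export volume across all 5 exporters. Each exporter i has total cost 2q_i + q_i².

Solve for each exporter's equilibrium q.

A representative exporter's profit is π_i = q_i(57 − Q) − 2q_i − q_i², with Q = q_i + Σ_{j≠i} q_j.
First-order condition: 55 − 4q_i − Σ_{j≠i} q_j = 0.
In a symmetric equilibrium every exporter chooses the same q, so Σ_{j≠i} q_j = 4q. The condition becomes 55 − 8q = 0, giving q = 55/8 = 6.875.

6.875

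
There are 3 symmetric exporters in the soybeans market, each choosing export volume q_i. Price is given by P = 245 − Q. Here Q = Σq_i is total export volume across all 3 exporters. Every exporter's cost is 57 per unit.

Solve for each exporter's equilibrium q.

A representative exporter's profit is π_i = q_i(245 − Q) − 57q_i, with Q = q_i + Σ_{j≠i} q_j.
First-order condition: 188 − 2q_i − Σ_{j≠i} q_j = 0.
In a symmetric equilibrium every exporter chooses the same q, so Σ_{j≠i} q_j = 2q. The condition becomes 188 − 4q = 0, giving q = 188/4 = 47.

47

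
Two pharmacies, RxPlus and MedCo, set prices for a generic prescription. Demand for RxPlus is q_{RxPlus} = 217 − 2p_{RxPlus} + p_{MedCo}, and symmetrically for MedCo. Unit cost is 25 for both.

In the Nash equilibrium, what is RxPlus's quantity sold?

128

RxPlus's profit: π = (p_{RxPlus} − 25)(217 − 2p_{RxPlus} + p_{MedCo}).
∂π/∂p_{RxPlus} = 267 − 4p_{RxPlus} + p_{MedCo} = 0 ⇒ p_{RxPlus} = 66.75 + 0.25p_{MedCo}.
The game is symmetric, so in equilibrium p_{MedCo} = p_{RxPlus}: the reaction function gives 0.75p_{RxPlus} = 66.75, hence p_{RxPlus} = 89.
q_{RxPlus} = 217 − 2·89 + 89 = 128.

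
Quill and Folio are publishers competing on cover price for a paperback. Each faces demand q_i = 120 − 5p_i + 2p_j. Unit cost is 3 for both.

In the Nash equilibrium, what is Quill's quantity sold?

69.375

Quill's profit: π = (p_{Quill} − 3)(120 − 5p_{Quill} + 2p_{Folio}).
∂π/∂p_{Quill} = 135 − 10p_{Quill} + 2p_{Folio} = 0 ⇒ p_{Quill} = 13.5 + 0.2p_{Folio}.
The game is symmetric, so in equilibrium p_{Folio} = p_{Quill}: the reaction function gives 0.8p_{Quill} = 13.5, hence p_{Quill} = 16.875.
q_{Quill} = 120 − 5·16.875 + 2·16.875 = 69.375.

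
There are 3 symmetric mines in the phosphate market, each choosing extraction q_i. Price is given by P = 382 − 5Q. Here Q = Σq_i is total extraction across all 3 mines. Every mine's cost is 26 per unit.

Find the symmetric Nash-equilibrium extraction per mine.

17.8

A representative mine's profit is π_i = q_i(382 − 5Q) − 26q_i, with Q = q_i + Σ_{j≠i} q_j.
First-order condition: 356 − 10q_i − 5Σ_{j≠i} q_j = 0.
In a symmetric equilibrium every mine chooses the same q, so Σ_{j≠i} q_j = 2q. The condition becomes 356 − 20q = 0, giving q = 356/20 = 17.8.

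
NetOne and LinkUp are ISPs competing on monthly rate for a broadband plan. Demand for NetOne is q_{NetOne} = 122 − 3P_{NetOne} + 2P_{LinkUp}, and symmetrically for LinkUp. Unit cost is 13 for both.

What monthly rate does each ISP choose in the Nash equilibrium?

40.25

NetOne's profit: π = (P_{NetOne} − 13)(122 − 3P_{NetOne} + 2P_{LinkUp}).
∂π/∂P_{NetOne} = 161 − 6P_{NetOne} + 2P_{LinkUp} = 0 ⇒ P_{NetOne} = 161/6 + (1/3)P_{LinkUp}.
Setting P_{NetOne} = P_{LinkUp} in the reaction function: P_{NetOne} = 161/6 + (1/3)P_{NetOne}, so P_{NetOne} = (161/6) / (2/3) = 40.25.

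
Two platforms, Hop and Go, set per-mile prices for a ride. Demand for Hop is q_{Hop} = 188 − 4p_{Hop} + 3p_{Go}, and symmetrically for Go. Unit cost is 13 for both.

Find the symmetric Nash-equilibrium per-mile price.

48

Hop's profit: π = (p_{Hop} − 13)(188 − 4p_{Hop} + 3p_{Go}).
∂π/∂p_{Hop} = 240 − 8p_{Hop} + 3p_{Go} = 0 ⇒ p_{Hop} = 30 + 0.375p_{Go}.
Setting p_{Hop} = p_{Go} in the reaction function: p_{Hop} = 30 + 0.375p_{Hop}, so p_{Hop} = 30 / 0.625 = 48.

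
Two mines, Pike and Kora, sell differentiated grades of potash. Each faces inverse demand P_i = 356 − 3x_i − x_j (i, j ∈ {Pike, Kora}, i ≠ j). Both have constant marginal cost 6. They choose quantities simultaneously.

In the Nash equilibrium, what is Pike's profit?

Mine Pike's profit: π = x_{Pike}(356 − 3x_{Pike} − x_{Kora}) − 6x_{Pike}.
∂π/∂x_{Pike} = 350 − 6x_{Pike} − x_{Kora} = 0 ⇒ x_{Pike} = 175/3 − (1/6)x_{Kora}.
The game is symmetric, so in equilibrium x_{Kora} = x_{Pike}: the reaction function gives (7/6)x_{Pike} = 175/3, hence x_{Pike} = 50.
P_{Pike} = 356 − 3·50 − 50 = 156.
Profit = (156 − 6)·50 = 7500.

7500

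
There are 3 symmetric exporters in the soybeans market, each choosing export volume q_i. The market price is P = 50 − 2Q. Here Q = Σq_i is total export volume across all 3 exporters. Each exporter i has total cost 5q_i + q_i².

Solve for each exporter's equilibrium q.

A representative exporter's profit is π_i = q_i(50 − 2Q) − 5q_i − q_i², with Q = q_i + Σ_{j≠i} q_j.
First-order condition: 45 − 6q_i − 2Σ_{j≠i} q_j = 0.
Imposing symmetry (q_j = q for all j) turns Σ_{j≠i} q_j into 2q, so 45 = 10q and q = 4.5.

4.5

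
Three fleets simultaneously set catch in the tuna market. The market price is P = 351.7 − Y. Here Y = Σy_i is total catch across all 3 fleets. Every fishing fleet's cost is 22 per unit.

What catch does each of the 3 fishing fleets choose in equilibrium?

A representative fishing fleet's profit is π_i = y_i(351.7 − Y) − 22y_i, with Y = y_i + Σ_{j≠i} y_j.
First-order condition: 329.7 − 2y_i − Σ_{j≠i} y_j = 0.
In a symmetric equilibrium every fishing fleet chooses the same y, so Σ_{j≠i} y_j = 2y. The condition becomes 329.7 − 4y = 0, giving y = 329.7/4 = 82.425.

82.425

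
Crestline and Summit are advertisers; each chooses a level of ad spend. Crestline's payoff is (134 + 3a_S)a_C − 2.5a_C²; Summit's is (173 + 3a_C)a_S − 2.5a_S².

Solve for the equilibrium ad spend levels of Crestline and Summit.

Expanding Crestline's payoff: 134a_C + 3a_Sa_C − 2.5a_C².
∂π/∂a_C = 134 + 3a_S − 5a_C = 0, so a_C = 26.8 + 0.6a_S.
Likewise for Summit: a_S = 34.6 + 0.6a_C.
Substituting the second reaction function into the first: a_C = 26.8 + 0.6(34.6 + 0.6a_C), which gives 0.64a_C = 47.56 ⇒ a_C = 74.3125.
Then a_S = 34.6 + 0.6·74.3125 = 79.1875.

74.3125, 79.1875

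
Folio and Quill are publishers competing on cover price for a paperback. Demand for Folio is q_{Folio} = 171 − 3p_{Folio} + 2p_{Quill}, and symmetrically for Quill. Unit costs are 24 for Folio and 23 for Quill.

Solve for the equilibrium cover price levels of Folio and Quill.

Folio's profit: π = (p_{Folio} − 24)(171 − 3p_{Folio} + 2p_{Quill}).
∂π/∂p_{Folio} = 243 − 6p_{Folio} + 2p_{Quill} = 0 ⇒ p_{Folio} = 40.5 + (1/3)p_{Quill}.
Similarly p_{Quill} = 40 + (1/3)p_{Folio}.
Substituting the second reaction function into the first: p_{Folio} = 40.5 + (1/3)(40 + (1/3)p_{Folio}), which gives (8/9)p_{Folio} = 323/6 ⇒ p_{Folio} = 60.5625.
Then p_{Quill} = 40 + (1/3)·60.5625 = 60.1875.

60.5625, 60.1875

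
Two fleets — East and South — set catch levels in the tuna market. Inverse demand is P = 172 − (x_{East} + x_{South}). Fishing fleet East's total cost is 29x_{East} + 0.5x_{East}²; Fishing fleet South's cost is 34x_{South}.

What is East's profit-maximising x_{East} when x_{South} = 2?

47

Fishing fleet East's profit: π = x_{East}(172 − (x_{East} + x_{South})) − 29x_{East} − 0.5x_{East}².
∂π/∂x_{East} = 143 − 3x_{East} − x_{South} = 0, so x_{East} = 143/3 − (1/3)x_{South}.
At x_{South} = 2: x_{East} = 143/3 − (1/3)·2 = 47.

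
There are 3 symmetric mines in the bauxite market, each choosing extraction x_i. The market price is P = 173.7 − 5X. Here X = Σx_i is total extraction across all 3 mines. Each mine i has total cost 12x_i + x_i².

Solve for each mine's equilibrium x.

A representative mine's profit is π_i = x_i(173.7 − 5X) − 12x_i − x_i², with X = x_i + Σ_{j≠i} x_j.
First-order condition: 161.7 − 12x_i − 5Σ_{j≠i} x_j = 0.
In a symmetric equilibrium every mine chooses the same x, so Σ_{j≠i} x_j = 2x. The condition becomes 161.7 − 22x = 0, giving x = 161.7/22 = 7.35.

7.35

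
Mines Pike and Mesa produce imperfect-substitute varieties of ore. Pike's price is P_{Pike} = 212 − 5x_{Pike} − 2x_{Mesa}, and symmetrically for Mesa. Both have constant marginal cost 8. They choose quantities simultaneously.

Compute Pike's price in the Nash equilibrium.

93

Mine Pike's profit: π = x_{Pike}(212 − 5x_{Pike} − 2x_{Mesa}) − 8x_{Pike}.
∂π/∂x_{Pike} = 204 − 10x_{Pike} − 2x_{Mesa} = 0 ⇒ x_{Pike} = 20.4 − 0.2x_{Mesa}.
The game is symmetric, so in equilibrium x_{Mesa} = x_{Pike}: the reaction function gives 1.2x_{Pike} = 20.4, hence x_{Pike} = 17.
P_{Pike} = 212 − 5·17 − 2·17 = 93.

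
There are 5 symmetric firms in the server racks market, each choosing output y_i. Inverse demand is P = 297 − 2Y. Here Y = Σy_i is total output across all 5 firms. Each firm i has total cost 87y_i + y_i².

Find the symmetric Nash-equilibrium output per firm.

A representative firm's profit is π_i = y_i(297 − 2Y) − 87y_i − y_i², with Y = y_i + Σ_{j≠i} y_j.
First-order condition: 210 − 6y_i − 2Σ_{j≠i} y_j = 0.
Imposing symmetry (y_j = y for all j) turns Σ_{j≠i} y_j into 4y, so 210 = 14y and y = 15.

15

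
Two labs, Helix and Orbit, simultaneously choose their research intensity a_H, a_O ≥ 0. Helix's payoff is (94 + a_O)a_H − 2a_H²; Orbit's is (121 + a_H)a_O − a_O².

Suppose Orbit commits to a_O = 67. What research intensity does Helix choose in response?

40.25

Expanding Helix's payoff: 94a_H + a_Oa_H − 2a_H².
∂π/∂a_H = 94 + a_O − 4a_H = 0, so a_H = 23.5 + 0.25a_O.
At a_O = 67: a_H = 23.5 + 0.25·67 = 40.25.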